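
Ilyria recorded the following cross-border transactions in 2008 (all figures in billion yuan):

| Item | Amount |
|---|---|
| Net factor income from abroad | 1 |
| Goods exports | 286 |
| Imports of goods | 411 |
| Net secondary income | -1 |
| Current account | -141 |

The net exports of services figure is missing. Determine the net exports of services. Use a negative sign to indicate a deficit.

Current account = goods balance + services balance + net primary income + net secondary income
Sum of the known components = -125
Net exports of services = CA - (known components) = -141 - (-125) = -16

-16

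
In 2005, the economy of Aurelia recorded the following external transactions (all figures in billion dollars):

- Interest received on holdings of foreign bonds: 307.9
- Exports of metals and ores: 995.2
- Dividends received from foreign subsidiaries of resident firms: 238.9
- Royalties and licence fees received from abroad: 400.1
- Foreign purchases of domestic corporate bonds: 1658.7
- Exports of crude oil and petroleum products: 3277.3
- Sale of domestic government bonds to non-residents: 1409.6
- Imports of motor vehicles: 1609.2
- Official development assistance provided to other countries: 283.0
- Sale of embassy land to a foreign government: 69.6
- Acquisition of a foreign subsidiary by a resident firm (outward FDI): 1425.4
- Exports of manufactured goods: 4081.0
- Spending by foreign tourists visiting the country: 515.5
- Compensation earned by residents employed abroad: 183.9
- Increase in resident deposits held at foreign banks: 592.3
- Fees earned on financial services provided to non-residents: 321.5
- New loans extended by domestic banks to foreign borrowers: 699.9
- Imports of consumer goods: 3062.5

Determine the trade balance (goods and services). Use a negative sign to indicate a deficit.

Goods: -1609.2 + 3277.3 + 995.2 + 4081.0 - 3062.5 = 3681.8
Services: 321.5 + 515.5 + 400.1 = 1237.1
Trade balance = 3681.8 + 1237.1 = 4918.9
(Excluded from the trade balance — primary income: interest received on holdings of foreign bonds 307.9, dividends received from foreign subsidiaries of resident firms 238.9, compensation earned by residents employed abroad 183.9; financial account: foreign purchases of domestic corporate bonds 1658.7, sale of domestic government bonds to non-residents 1409.6, acquisition of a foreign subsidiary by a resident firm (outward FDI) 1425.4, increase in resident deposits held at foreign banks 592.3, new loans extended by domestic banks to foreign borrowers 699.9; secondary income: official development assistance provided to other countries 283.0; capital account: sale of embassy land to a foreign government 69.6.)

4918.9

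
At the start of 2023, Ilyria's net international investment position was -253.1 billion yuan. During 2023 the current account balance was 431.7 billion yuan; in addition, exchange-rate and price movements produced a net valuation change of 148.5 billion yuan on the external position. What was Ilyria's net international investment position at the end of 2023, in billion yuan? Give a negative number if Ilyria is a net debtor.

Change in NIIP = current account + net valuation change = 431.7 + 148.5 = 580.2
End-of-year NIIP = -253.1 + 580.2 = 327.1

327.1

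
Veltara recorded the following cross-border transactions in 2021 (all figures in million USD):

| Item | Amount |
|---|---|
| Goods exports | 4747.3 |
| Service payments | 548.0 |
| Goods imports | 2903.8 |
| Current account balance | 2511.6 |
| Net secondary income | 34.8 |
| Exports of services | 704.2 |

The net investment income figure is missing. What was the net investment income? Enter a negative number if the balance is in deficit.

Current account = goods balance + services balance + net primary income + net secondary income
Sum of the known components = 2034.5
Net investment income = CA - (known components) = 2511.6 - 2034.5 = 477.1

477.1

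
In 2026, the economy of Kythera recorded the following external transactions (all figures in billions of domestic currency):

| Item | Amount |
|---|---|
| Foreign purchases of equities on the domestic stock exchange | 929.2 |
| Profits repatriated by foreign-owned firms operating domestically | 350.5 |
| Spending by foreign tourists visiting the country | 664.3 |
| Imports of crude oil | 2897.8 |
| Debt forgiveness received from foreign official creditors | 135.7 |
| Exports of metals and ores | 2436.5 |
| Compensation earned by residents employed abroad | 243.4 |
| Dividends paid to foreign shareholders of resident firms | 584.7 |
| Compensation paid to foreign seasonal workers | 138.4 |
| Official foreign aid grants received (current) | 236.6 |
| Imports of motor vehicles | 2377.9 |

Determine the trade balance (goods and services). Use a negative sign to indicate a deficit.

Goods: 2436.5 - 2377.9 - 2897.8 = -2839.2
Services: 664.3
Trade balance = -2839.2 + 664.3 = -2174.9
(Excluded from the trade balance — financial account: foreign purchases of equities on the domestic stock exchange 929.2; primary income: profits repatriated by foreign-owned firms operating domestically 350.5, compensation earned by residents employed abroad 243.4, dividends paid to foreign shareholders of resident firms 584.7, compensation paid to foreign seasonal workers 138.4; capital account: debt forgiveness received from foreign official creditors 135.7; secondary income: official foreign aid grants received (current) 236.6.)

-2174.9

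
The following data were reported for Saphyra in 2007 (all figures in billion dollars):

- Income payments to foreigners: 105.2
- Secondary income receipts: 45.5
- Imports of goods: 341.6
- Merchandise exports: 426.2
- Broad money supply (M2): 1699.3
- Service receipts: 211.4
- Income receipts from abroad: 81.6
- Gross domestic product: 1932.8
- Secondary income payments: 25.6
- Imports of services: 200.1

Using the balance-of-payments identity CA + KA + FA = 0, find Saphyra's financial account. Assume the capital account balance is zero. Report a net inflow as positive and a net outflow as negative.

Goods balance = 426.2 - 341.6 = 84.6
Services balance = 211.4 - 200.1 = 11.3
Trade balance (goods + services) = 84.6 + 11.3 = 95.9
Net primary income = 81.6 - 105.2 = -23.6
Net secondary income = 45.5 - 25.6 = 19.9
Current account = 95.9 + (-23.6) + 19.9 = 92.2
Financial account = -(92.2) = -92.2

-92.2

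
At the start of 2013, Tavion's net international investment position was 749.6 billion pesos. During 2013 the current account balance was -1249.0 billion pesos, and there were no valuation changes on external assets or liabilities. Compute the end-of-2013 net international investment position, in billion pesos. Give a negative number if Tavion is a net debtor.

-499.4

With no valuation effects, change in NIIP = current account = -1249.0
End-of-year NIIP = 749.6 + (-1249.0) = -499.4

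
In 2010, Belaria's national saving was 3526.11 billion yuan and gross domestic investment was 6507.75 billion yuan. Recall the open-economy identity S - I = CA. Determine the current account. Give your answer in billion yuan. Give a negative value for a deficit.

-2981.64

CA = S - I = 3526.11 - 6507.75 = -2981.64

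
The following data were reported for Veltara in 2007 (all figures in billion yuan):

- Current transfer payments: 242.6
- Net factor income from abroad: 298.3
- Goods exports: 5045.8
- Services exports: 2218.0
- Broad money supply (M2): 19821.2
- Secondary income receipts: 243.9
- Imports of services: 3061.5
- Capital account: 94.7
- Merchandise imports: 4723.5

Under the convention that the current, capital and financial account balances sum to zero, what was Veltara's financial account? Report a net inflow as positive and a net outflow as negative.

Goods balance = 5045.8 - 4723.5 = 322.3
Services balance = 2218.0 - 3061.5 = -843.5
Trade balance (goods + services) = 322.3 + (-843.5) = -521.2
Net primary income = 298.3
Net secondary income = 243.9 - 242.6 = 1.3
Current account = -521.2 + 298.3 + 1.3 = -221.6
Financial account = -(-221.6 + 94.7) = 126.9

126.9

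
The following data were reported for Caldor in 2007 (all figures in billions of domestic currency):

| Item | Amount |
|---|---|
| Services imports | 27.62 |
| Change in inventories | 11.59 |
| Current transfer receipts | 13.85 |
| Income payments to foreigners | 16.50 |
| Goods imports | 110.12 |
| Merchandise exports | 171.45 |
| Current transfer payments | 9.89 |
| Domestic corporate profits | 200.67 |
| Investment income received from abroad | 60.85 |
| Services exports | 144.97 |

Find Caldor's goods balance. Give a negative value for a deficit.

Goods balance = 171.45 - 110.12 = 61.33

61.33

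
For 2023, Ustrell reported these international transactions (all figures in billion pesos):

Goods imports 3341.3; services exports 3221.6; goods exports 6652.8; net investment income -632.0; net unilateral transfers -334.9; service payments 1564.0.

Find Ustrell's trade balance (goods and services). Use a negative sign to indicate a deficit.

Goods balance = 6652.8 - 3341.3 = 3311.5
Services balance = 3221.6 - 1564.0 = 1657.6
Trade balance (goods + services) = 3311.5 + 1657.6 = 4969.1

4969.1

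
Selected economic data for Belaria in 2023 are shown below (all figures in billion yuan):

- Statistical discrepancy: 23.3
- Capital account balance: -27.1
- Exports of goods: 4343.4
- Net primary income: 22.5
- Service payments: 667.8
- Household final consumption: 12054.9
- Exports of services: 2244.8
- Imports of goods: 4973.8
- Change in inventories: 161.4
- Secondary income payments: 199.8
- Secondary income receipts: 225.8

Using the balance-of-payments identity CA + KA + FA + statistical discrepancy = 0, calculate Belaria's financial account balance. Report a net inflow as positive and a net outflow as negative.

Goods balance = 4343.4 - 4973.8 = -630.4
Services balance = 2244.8 - 667.8 = 1577.0
Trade balance (goods + services) = -630.4 + 1577.0 = 946.6
Net primary income = 22.5
Net secondary income = 225.8 - 199.8 = 26.0
Current account = 946.6 + 22.5 + 26.0 = 995.1
Financial account = -(995.1 + (-27.1) + 23.3) = -991.3

-991.3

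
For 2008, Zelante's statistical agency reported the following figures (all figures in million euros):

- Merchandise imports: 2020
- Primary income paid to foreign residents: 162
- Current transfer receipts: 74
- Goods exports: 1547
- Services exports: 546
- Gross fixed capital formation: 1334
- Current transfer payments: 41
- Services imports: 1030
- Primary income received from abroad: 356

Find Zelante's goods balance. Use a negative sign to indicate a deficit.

Goods balance = 1547 - 2020 = -473

-473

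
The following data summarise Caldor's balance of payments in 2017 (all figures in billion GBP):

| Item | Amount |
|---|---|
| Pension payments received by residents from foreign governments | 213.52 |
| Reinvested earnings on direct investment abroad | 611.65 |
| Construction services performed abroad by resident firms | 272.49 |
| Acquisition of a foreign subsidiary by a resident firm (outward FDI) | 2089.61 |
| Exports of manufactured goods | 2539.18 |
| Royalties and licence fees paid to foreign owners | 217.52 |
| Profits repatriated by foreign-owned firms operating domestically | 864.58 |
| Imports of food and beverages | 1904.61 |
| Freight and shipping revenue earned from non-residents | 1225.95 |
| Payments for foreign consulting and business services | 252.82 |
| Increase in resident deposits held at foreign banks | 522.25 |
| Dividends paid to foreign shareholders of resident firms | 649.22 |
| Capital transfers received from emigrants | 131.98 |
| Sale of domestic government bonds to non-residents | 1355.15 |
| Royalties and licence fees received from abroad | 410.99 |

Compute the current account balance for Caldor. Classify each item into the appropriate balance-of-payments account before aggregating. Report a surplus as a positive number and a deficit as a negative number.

Goods: -1904.61 + 2539.18 = 634.57
Services: -217.52 - 252.82 + 410.99 + 1225.95 + 272.49 = 1439.09
Primary income: -864.58 - 649.22 + 611.65 = -902.15
Secondary income: 213.52
Current account = 634.57 + 1439.09 + (-902.15) + 213.52 = 1385.03
(Excluded from the current account — financial account: acquisition of a foreign subsidiary by a resident firm (outward FDI) 2089.61, increase in resident deposits held at foreign banks 522.25, sale of domestic government bonds to non-residents 1355.15; capital account: capital transfers received from emigrants 131.98.)

1385.03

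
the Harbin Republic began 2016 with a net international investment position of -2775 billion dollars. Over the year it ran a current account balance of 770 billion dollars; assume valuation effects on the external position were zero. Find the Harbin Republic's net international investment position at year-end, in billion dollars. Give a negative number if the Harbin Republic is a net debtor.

-2005

With no valuation effects, change in NIIP = current account = 770
End-of-year NIIP = -2775 + 770 = -2005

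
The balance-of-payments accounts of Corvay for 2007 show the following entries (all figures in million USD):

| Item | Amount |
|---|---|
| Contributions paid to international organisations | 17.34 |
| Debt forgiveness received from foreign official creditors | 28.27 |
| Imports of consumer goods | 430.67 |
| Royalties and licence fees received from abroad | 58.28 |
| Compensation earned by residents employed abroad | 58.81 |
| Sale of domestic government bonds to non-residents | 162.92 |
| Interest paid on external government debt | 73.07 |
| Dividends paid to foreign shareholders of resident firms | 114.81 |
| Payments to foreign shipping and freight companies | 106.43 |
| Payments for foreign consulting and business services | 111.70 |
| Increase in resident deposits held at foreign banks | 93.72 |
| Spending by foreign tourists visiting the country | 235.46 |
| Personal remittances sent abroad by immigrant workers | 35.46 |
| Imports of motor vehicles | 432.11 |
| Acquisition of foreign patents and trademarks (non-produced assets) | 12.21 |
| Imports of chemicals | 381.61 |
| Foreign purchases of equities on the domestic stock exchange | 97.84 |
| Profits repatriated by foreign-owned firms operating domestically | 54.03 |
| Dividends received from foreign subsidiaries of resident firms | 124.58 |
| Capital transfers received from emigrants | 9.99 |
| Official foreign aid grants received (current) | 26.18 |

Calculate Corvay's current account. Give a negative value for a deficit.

Goods: -381.61 - 432.11 - 430.67 = -1244.39
Services: 235.46 - 111.70 + 58.28 - 106.43 = 75.61
Primary income: -73.07 + 124.58 + 58.81 - 114.81 - 54.03 = -58.52
Secondary income: -35.46 + 26.18 - 17.34 = -26.62
Current account = (-1244.39) + 75.61 + (-58.52) + (-26.62) = -1253.92
(Excluded from the current account — capital account: debt forgiveness received from foreign official creditors 28.27, acquisition of foreign patents and trademarks (non-produced assets) 12.21, capital transfers received from emigrants 9.99; financial account: sale of domestic government bonds to non-residents 162.92, increase in resident deposits held at foreign banks 93.72, foreign purchases of equities on the domestic stock exchange 97.84.)

-1253.92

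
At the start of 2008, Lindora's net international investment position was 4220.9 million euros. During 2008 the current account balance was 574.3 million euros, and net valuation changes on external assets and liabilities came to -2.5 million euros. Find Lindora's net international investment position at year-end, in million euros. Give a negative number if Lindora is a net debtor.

4792.7

Change in NIIP = current account + net valuation change = 574.3 + (-2.5) = 571.8
End-of-year NIIP = 4220.9 + 571.8 = 4792.7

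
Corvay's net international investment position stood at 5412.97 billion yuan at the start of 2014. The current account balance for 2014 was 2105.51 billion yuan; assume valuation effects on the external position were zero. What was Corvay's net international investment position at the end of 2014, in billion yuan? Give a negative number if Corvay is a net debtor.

7518.48

With no valuation effects, change in NIIP = current account = 2105.51
End-of-year NIIP = 5412.97 + 2105.51 = 7518.48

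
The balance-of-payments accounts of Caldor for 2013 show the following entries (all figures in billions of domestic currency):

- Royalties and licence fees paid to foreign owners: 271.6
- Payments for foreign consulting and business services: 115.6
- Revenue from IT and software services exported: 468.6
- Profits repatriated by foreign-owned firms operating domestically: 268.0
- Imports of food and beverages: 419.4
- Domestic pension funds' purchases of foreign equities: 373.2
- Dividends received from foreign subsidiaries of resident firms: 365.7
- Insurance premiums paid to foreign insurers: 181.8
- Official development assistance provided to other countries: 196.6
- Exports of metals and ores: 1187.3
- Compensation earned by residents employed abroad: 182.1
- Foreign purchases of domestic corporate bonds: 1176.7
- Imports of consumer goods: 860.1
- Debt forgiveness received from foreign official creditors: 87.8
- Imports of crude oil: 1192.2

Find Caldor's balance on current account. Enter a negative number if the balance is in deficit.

-1301.6

Goods: 1187.3 - 419.4 - 860.1 - 1192.2 = -1284.4
Services: 468.6 - 271.6 - 115.6 - 181.8 = -100.4
Primary income: -268.0 + 365.7 + 182.1 = 279.8
Secondary income: -196.6
Current account = (-1284.4) + (-100.4) + 279.8 + (-196.6) = -1301.6
(Excluded from the current account — financial account: domestic pension funds' purchases of foreign equities 373.2, foreign purchases of domestic corporate bonds 1176.7; capital account: debt forgiveness received from foreign official creditors 87.8.)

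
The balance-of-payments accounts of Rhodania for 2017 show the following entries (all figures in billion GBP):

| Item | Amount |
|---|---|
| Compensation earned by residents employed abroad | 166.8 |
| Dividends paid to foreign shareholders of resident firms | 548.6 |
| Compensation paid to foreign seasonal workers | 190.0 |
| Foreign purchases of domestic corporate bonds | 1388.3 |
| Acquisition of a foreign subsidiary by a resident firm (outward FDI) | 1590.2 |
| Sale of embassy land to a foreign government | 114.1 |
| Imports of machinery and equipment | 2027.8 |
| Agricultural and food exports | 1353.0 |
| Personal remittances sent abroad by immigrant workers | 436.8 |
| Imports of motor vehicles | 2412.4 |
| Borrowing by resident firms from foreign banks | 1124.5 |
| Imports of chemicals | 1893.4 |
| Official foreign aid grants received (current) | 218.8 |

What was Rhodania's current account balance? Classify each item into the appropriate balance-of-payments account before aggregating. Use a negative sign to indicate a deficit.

Goods: -1893.4 - 2412.4 + 1353.0 - 2027.8 = -4980.6
Primary income: -548.6 + 166.8 - 190.0 = -571.8
Secondary income: 218.8 - 436.8 = -218.0
Current account = (-4980.6) + (-571.8) + (-218.0) = -5770.4
(Excluded from the current account — financial account: foreign purchases of domestic corporate bonds 1388.3, acquisition of a foreign subsidiary by a resident firm (outward FDI) 1590.2, borrowing by resident firms from foreign banks 1124.5; capital account: sale of embassy land to a foreign government 114.1.)

-5770.4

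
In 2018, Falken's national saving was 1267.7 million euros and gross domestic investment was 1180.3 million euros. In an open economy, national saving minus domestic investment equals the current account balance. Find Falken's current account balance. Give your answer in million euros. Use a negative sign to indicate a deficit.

87.4

CA = S - I = 1267.7 - 1180.3 = 87.4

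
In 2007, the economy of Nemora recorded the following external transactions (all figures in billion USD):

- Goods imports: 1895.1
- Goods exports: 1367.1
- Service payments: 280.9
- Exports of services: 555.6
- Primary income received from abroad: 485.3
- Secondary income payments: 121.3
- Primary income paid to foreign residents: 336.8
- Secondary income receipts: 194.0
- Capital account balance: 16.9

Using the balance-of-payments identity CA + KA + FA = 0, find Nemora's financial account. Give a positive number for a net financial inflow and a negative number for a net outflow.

Goods balance = 1367.1 - 1895.1 = -528.0
Services balance = 555.6 - 280.9 = 274.7
Trade balance (goods + services) = -528.0 + 274.7 = -253.3
Net primary income = 485.3 - 336.8 = 148.5
Net secondary income = 194.0 - 121.3 = 72.7
Current account = -253.3 + 148.5 + 72.7 = -32.1
Financial account = -(-32.1 + 16.9) = 15.2

15.2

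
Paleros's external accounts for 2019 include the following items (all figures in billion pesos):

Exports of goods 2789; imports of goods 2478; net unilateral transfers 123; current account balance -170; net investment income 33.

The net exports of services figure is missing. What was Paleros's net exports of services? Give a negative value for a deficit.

Current account = goods balance + services balance + net primary income + net secondary income
Sum of the known components = 467
Net exports of services = CA - (known components) = -170 - 467 = -637

-637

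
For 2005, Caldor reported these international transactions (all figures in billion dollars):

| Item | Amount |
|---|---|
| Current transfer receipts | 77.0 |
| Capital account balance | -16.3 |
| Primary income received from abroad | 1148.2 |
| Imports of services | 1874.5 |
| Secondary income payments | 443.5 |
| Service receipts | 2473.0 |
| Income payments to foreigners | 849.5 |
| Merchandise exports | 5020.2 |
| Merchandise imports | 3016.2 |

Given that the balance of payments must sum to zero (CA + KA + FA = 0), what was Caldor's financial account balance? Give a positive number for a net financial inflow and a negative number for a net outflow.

-2518.4

Goods balance = 5020.2 - 3016.2 = 2004.0
Services balance = 2473.0 - 1874.5 = 598.5
Trade balance (goods + services) = 2004.0 + 598.5 = 2602.5
Net primary income = 1148.2 - 849.5 = 298.7
Net secondary income = 77.0 - 443.5 = -366.5
Current account = 2602.5 + 298.7 + (-366.5) = 2534.7
Financial account = -(2534.7 + (-16.3)) = -2518.4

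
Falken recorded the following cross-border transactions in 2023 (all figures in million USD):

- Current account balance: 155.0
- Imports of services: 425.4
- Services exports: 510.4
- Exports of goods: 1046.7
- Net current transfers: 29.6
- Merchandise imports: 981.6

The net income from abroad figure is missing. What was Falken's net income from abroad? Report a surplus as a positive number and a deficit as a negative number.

-24.7

Current account = goods balance + services balance + net primary income + net secondary income
Sum of the known components = 179.7
Net income from abroad = CA - (known components) = 155.0 - 179.7 = -24.7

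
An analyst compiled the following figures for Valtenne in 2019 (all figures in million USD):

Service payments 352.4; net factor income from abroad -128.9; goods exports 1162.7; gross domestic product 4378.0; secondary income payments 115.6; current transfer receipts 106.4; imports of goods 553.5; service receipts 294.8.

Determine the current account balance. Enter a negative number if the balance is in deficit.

Goods balance = 1162.7 - 553.5 = 609.2
Services balance = 294.8 - 352.4 = -57.6
Trade balance (goods + services) = 609.2 + (-57.6) = 551.6
Net primary income = -128.9
Net secondary income = 106.4 - 115.6 = -9.2
Current account = 551.6 + (-128.9) + (-9.2) = 413.5

413.5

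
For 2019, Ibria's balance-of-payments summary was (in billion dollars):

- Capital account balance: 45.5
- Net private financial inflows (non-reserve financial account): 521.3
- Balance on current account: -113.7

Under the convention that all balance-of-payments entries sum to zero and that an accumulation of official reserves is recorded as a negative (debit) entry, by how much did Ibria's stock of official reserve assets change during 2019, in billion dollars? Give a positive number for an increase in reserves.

Official reserve transactions balance = -((-113.7) + 45.5 + 521.3) = -453.1
An accumulation of reserves is recorded as a debit (negative entry), so the change in the stock of reserves is the negative of that balance.
Change in official reserves = -(-453.1) = 453.1

453.1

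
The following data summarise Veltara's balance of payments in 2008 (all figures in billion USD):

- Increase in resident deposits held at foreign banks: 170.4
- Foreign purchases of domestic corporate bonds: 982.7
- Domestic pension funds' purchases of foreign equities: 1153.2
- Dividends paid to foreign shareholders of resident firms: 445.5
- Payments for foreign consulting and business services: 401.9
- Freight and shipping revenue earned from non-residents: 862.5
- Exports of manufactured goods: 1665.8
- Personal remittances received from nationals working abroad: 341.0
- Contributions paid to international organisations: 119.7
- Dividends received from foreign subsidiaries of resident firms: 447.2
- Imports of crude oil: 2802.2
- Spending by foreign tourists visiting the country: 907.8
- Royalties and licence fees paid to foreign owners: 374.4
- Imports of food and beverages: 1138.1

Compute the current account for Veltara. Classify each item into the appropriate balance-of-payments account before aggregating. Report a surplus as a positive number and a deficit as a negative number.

-1057.5

Goods: -1138.1 + 1665.8 - 2802.2 = -2274.5
Services: 907.8 - 401.9 - 374.4 + 862.5 = 994.0
Primary income: 447.2 - 445.5 = 1.7
Secondary income: -119.7 + 341.0 = 221.3
Current account = (-2274.5) + 994.0 + 1.7 + 221.3 = -1057.5
(Excluded from the current account — financial account: increase in resident deposits held at foreign banks 170.4, foreign purchases of domestic corporate bonds 982.7, domestic pension funds' purchases of foreign equities 1153.2.)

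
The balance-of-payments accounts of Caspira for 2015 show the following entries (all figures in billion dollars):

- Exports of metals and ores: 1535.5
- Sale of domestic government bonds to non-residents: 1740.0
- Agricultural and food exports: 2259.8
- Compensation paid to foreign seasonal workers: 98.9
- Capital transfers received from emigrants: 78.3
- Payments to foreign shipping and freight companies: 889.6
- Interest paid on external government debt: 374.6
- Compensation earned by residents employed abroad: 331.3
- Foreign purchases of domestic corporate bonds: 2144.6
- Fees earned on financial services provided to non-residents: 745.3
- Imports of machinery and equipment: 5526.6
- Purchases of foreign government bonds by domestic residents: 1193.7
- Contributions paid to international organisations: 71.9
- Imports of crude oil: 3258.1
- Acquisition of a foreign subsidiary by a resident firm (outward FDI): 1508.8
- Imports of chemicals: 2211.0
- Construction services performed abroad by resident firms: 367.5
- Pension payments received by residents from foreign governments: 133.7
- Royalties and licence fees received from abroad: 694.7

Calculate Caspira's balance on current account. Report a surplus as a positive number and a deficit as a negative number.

Goods: -2211.0 + 1535.5 - 5526.6 - 3258.1 + 2259.8 = -7200.4
Services: -889.6 + 694.7 + 367.5 + 745.3 = 917.9
Primary income: -98.9 + 331.3 - 374.6 = -142.2
Secondary income: -71.9 + 133.7 = 61.8
Current account = (-7200.4) + 917.9 + (-142.2) + 61.8 = -6362.9
(Excluded from the current account — financial account: sale of domestic government bonds to non-residents 1740.0, foreign purchases of domestic corporate bonds 2144.6, purchases of foreign government bonds by domestic residents 1193.7, acquisition of a foreign subsidiary by a resident firm (outward FDI) 1508.8; capital account: capital transfers received from emigrants 78.3.)

-6362.9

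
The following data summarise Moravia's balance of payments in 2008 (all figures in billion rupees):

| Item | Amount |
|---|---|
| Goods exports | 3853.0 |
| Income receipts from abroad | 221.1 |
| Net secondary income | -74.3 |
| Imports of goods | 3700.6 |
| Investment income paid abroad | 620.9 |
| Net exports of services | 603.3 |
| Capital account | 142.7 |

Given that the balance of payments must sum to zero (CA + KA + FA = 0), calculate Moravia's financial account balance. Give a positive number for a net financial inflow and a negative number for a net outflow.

-424.3

Goods balance = 3853.0 - 3700.6 = 152.4
Services balance = 603.3
Trade balance (goods + services) = 152.4 + 603.3 = 755.7
Net primary income = 221.1 - 620.9 = -399.8
Net secondary income = -74.3
Current account = 755.7 + (-399.8) + (-74.3) = 281.6
Financial account = -(281.6 + 142.7) = -424.3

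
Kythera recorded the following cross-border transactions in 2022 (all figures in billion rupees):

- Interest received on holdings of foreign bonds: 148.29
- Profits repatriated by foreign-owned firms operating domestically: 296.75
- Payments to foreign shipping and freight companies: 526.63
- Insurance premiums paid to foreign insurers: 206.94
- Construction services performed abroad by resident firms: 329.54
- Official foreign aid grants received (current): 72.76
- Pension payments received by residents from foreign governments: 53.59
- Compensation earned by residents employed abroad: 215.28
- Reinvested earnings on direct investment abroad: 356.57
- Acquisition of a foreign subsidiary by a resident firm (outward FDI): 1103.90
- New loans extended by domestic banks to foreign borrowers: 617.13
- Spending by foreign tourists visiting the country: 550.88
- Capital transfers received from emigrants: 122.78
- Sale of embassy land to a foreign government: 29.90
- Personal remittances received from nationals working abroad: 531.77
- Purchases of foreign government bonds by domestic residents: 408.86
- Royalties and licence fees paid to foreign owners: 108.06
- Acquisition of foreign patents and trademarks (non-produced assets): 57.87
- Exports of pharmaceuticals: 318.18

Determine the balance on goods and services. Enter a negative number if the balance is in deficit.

356.97

Goods: 318.18
Services: -108.06 - 526.63 + 329.54 - 206.94 + 550.88 = 38.79
Trade balance = 318.18 + 38.79 = 356.97
(Excluded from the trade balance — primary income: interest received on holdings of foreign bonds 148.29, profits repatriated by foreign-owned firms operating domestically 296.75, compensation earned by residents employed abroad 215.28, reinvested earnings on direct investment abroad 356.57; secondary income: official foreign aid grants received (current) 72.76, pension payments received by residents from foreign governments 53.59, personal remittances received from nationals working abroad 531.77; financial account: acquisition of a foreign subsidiary by a resident firm (outward FDI) 1103.90, new loans extended by domestic banks to foreign borrowers 617.13, purchases of foreign government bonds by domestic residents 408.86; capital account: capital transfers received from emigrants 122.78, sale of embassy land to a foreign government 29.90, acquisition of foreign patents and trademarks (non-produced assets) 57.87.)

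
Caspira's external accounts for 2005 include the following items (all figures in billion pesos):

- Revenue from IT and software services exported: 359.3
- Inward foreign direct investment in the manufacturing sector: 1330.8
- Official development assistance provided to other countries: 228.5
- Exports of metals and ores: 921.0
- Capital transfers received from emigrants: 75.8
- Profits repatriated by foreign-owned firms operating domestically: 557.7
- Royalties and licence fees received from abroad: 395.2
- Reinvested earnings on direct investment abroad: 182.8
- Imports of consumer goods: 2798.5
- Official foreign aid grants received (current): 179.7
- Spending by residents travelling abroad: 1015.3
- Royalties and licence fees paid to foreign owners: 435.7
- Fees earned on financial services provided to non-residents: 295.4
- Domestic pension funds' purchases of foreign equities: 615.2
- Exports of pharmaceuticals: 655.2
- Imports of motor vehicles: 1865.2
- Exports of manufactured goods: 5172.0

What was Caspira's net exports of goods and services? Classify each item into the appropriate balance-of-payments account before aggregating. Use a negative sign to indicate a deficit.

1683.4

Goods: 5172.0 - 1865.2 + 921.0 - 2798.5 + 655.2 = 2084.5
Services: 295.4 - 435.7 + 359.3 - 1015.3 + 395.2 = -401.1
Trade balance = 2084.5 + (-401.1) = 1683.4
(Excluded from the trade balance — financial account: inward foreign direct investment in the manufacturing sector 1330.8, domestic pension funds' purchases of foreign equities 615.2; secondary income: official development assistance provided to other countries 228.5, official foreign aid grants received (current) 179.7; capital account: capital transfers received from emigrants 75.8; primary income: profits repatriated by foreign-owned firms operating domestically 557.7, reinvested earnings on direct investment abroad 182.8.)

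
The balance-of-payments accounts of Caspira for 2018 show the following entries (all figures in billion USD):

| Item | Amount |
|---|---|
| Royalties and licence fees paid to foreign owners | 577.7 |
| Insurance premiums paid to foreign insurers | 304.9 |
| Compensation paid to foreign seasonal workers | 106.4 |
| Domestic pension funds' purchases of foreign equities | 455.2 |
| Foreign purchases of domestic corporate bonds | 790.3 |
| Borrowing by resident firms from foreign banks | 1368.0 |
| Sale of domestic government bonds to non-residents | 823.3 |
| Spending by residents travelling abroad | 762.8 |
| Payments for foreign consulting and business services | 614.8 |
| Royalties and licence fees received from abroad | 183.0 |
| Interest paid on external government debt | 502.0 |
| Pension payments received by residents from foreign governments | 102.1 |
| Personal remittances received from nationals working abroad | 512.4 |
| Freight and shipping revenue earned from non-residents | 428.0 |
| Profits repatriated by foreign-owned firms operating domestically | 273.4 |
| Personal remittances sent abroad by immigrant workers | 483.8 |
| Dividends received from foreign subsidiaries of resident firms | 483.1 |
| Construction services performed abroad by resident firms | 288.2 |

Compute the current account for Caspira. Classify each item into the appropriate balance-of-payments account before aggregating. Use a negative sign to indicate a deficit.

Services: 428.0 - 577.7 - 762.8 - 614.8 + 183.0 + 288.2 - 304.9 = -1361.0
Primary income: -502.0 - 273.4 + 483.1 - 106.4 = -398.7
Secondary income: -483.8 + 512.4 + 102.1 = 130.7
Current account = (-1361.0) + (-398.7) + 130.7 = -1629.0
(Excluded from the current account — financial account: domestic pension funds' purchases of foreign equities 455.2, foreign purchases of domestic corporate bonds 790.3, borrowing by resident firms from foreign banks 1368.0, sale of domestic government bonds to non-residents 823.3.)

-1629.0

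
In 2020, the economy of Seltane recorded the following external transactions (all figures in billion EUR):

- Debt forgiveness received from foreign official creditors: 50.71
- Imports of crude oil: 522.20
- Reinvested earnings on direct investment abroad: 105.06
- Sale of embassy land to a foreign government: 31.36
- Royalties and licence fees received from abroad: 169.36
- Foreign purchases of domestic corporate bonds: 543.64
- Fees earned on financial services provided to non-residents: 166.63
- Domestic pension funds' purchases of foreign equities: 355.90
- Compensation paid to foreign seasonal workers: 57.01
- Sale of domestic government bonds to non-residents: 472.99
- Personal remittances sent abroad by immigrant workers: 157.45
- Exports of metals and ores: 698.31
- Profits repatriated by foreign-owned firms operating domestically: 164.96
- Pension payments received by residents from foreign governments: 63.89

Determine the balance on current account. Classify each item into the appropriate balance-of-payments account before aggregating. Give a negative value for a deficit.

Goods: 698.31 - 522.20 = 176.11
Services: 169.36 + 166.63 = 335.99
Primary income: -164.96 + 105.06 - 57.01 = -116.91
Secondary income: -157.45 + 63.89 = -93.56
Current account = 176.11 + 335.99 + (-116.91) + (-93.56) = 301.63
(Excluded from the current account — capital account: debt forgiveness received from foreign official creditors 50.71, sale of embassy land to a foreign government 31.36; financial account: foreign purchases of domestic corporate bonds 543.64, domestic pension funds' purchases of foreign equities 355.90, sale of domestic government bonds to non-residents 472.99.)

301.63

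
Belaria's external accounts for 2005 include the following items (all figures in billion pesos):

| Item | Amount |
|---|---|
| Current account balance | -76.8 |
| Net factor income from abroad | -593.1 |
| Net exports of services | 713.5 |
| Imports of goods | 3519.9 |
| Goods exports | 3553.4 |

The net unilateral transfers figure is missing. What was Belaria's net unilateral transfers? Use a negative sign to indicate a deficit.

-230.7

Current account = goods balance + services balance + net primary income + net secondary income
Sum of the known components = 153.9
Net unilateral transfers = CA - (known components) = -76.8 - 153.9 = -230.7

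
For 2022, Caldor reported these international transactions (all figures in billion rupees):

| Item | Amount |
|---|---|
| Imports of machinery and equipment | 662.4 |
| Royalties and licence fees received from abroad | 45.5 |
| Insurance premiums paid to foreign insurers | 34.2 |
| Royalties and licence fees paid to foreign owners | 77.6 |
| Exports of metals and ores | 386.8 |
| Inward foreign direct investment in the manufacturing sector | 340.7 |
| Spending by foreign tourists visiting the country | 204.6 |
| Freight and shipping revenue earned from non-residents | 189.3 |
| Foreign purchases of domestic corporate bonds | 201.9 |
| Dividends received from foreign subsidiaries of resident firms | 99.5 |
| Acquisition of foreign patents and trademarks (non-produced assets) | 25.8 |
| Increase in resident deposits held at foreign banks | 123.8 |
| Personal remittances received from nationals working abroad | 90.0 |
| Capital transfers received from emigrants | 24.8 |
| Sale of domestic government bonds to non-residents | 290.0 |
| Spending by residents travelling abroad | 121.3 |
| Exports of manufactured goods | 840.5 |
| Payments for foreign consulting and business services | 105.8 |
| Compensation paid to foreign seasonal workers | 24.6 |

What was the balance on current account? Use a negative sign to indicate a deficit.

Goods: 386.8 + 840.5 - 662.4 = 564.9
Services: 204.6 + 189.3 - 77.6 - 121.3 + 45.5 - 34.2 - 105.8 = 100.5
Primary income: 99.5 - 24.6 = 74.9
Secondary income: 90.0
Current account = 564.9 + 100.5 + 74.9 + 90.0 = 830.3
(Excluded from the current account — financial account: inward foreign direct investment in the manufacturing sector 340.7, foreign purchases of domestic corporate bonds 201.9, increase in resident deposits held at foreign banks 123.8, sale of domestic government bonds to non-residents 290.0; capital account: acquisition of foreign patents and trademarks (non-produced assets) 25.8, capital transfers received from emigrants 24.8.)

830.3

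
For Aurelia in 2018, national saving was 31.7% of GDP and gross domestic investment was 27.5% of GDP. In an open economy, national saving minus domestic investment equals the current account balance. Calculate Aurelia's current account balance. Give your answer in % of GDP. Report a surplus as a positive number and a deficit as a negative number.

CA = S - I = 31.7 - 27.5 = 4.2

4.2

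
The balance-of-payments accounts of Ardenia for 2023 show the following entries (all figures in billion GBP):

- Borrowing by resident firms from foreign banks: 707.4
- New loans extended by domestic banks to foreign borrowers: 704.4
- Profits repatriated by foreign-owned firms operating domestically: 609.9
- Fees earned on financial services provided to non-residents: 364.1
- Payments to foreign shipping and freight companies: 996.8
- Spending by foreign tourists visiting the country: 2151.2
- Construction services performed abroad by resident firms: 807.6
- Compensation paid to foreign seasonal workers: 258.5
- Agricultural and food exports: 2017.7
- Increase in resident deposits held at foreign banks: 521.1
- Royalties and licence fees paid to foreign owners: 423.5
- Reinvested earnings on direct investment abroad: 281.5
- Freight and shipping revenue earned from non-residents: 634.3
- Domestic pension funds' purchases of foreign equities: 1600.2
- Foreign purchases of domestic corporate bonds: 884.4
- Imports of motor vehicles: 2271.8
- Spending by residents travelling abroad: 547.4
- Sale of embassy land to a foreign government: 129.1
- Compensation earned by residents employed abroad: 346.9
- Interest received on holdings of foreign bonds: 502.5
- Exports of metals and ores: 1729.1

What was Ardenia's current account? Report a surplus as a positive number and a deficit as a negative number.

3727.0

Goods: -2271.8 + 2017.7 + 1729.1 = 1475.0
Services: 364.1 - 423.5 - 996.8 - 547.4 + 2151.2 + 634.3 + 807.6 = 1989.5
Primary income: -258.5 - 609.9 + 281.5 + 502.5 + 346.9 = 262.5
Current account = 1475.0 + 1989.5 + 262.5 = 3727.0
(Excluded from the current account — financial account: borrowing by resident firms from foreign banks 707.4, new loans extended by domestic banks to foreign borrowers 704.4, increase in resident deposits held at foreign banks 521.1, domestic pension funds' purchases of foreign equities 1600.2, foreign purchases of domestic corporate bonds 884.4; capital account: sale of embassy land to a foreign government 129.1.)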